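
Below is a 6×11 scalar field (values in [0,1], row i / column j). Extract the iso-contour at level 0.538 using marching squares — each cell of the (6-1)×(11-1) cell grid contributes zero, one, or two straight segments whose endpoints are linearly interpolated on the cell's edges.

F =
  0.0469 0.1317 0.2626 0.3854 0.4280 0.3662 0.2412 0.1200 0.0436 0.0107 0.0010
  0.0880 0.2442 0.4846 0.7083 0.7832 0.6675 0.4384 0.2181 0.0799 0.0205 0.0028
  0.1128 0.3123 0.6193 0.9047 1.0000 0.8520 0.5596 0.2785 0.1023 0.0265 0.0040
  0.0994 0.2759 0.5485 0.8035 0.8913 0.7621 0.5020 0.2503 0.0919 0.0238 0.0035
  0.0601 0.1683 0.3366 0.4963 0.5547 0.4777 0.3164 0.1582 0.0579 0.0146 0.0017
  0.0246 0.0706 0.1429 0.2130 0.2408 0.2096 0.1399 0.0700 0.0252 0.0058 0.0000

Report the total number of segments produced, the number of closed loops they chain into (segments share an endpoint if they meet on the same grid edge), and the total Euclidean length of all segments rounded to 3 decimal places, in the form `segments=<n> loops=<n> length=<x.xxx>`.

segments=18 loops=1 length=12.549

cell (0,2): code 0100 → (0.473,3.000)–(1.000,2.239)
cell (0,3): code 1100 → (0.310,4.000)–(0.473,3.000)
cell (0,4): code 1100 → (0.570,5.000)–(0.310,4.000)
cell (0,5): code 1000 → (1.000,5.565)–(0.570,5.000)
cell (1,1): code 0100 → (1.396,2.000)–(2.000,1.735)
cell (1,2): code 1110 → (1.000,2.239)–(1.396,2.000)
cell (1,5): code 1101 → (1.822,6.000)–(1.000,5.565)
cell (1,6): code 1000 → (2.000,6.077)–(1.822,6.000)
cell (2,1): code 0110 → (2.000,1.735)–(3.000,1.961)
cell (2,5): code 1011 → (3.000,5.862)–(2.375,6.000)
cell (2,6): code 0001 → (2.375,6.000)–(2.000,6.077)
cell (3,1): code 0010 → (3.000,1.961)–(3.050,2.000)
cell (3,2): code 0011 → (3.050,2.000)–(3.864,3.000)
cell (3,3): code 0111 → (3.864,3.000)–(4.000,3.714)
cell (3,4): code 1011 → (4.000,4.217)–(3.788,5.000)
cell (3,5): code 0001 → (3.788,5.000)–(3.000,5.862)
cell (4,3): code 0010 → (4.000,3.714)–(4.053,4.000)
cell (4,4): code 0001 → (4.053,4.000)–(4.000,4.217)
total: 18 segments, chained into 1 closed loop(s), length Σ = 12.549170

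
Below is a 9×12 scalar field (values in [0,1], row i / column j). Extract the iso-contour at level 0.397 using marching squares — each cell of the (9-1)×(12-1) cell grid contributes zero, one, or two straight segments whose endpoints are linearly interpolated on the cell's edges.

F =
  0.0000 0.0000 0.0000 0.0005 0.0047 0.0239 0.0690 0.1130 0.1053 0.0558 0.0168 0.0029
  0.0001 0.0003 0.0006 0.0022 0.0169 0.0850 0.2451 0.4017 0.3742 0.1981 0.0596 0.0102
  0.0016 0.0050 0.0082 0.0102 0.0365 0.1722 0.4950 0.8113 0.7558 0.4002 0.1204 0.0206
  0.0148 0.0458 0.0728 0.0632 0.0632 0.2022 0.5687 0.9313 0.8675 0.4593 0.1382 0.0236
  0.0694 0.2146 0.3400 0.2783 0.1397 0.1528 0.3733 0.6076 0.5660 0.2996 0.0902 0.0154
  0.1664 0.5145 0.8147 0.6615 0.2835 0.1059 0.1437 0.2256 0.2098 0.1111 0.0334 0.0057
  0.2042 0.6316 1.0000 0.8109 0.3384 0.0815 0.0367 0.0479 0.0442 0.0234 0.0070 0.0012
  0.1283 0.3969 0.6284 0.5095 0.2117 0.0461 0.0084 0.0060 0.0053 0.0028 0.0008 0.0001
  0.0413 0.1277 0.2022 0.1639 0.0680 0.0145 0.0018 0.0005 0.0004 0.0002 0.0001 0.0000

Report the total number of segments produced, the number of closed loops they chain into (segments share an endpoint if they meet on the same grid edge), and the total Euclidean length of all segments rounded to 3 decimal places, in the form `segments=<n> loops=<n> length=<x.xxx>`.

segments=28 loops=2 length=21.825

cell (0,6): code 0100 → (0.984,7.000)–(1.000,6.970)
cell (0,7): code 1000 → (1.000,7.171)–(0.984,7.000)
cell (1,5): code 0100 → (1.608,6.000)–(2.000,5.696)
cell (1,6): code 1110 → (1.000,6.970)–(1.608,6.000)
cell (1,7): code 1101 → (1.060,8.000)–(1.000,7.171)
cell (1,8): code 1100 → (1.984,9.000)–(1.060,8.000)
cell (1,9): code 1000 → (2.000,9.011)–(1.984,9.000)
cell (2,5): code 0110 → (2.000,5.696)–(3.000,5.532)
cell (2,9): code 1001 → (3.000,9.194)–(2.000,9.011)
cell (3,5): code 0010 → (3.000,5.532)–(3.879,6.000)
cell (3,6): code 0111 → (3.879,6.000)–(4.000,6.101)
cell (3,8): code 1011 → (4.000,8.634)–(3.390,9.000)
cell (3,9): code 0001 → (3.390,9.000)–(3.000,9.194)
cell (4,0): code 0100 → (4.608,1.000)–(5.000,0.662)
cell (4,1): code 1100 → (4.120,2.000)–(4.608,1.000)
cell (4,2): code 1100 → (4.310,3.000)–(4.120,2.000)
cell (4,3): code 1000 → (5.000,3.700)–(4.310,3.000)
cell (4,6): code 0010 → (4.000,6.101)–(4.551,7.000)
cell (4,7): code 0011 → (4.551,7.000)–(4.474,8.000)
cell (4,8): code 0001 → (4.474,8.000)–(4.000,8.634)
cell (5,0): code 0110 → (5.000,0.662)–(6.000,0.451)
cell (5,3): code 1001 → (6.000,3.876)–(5.000,3.700)
cell (6,0): code 0010 → (6.000,0.451)–(7.000,1.000)
cell (6,1): code 0111 → (7.000,1.000)–(7.000,1.000)
cell (6,3): code 1001 → (7.000,3.378)–(6.000,3.876)
cell (7,1): code 0010 → (7.000,1.000)–(7.543,2.000)
cell (7,2): code 0011 → (7.543,2.000)–(7.326,3.000)
cell (7,3): code 0001 → (7.326,3.000)–(7.000,3.378)
total: 28 segments, chained into 2 closed loop(s), length Σ = 21.825077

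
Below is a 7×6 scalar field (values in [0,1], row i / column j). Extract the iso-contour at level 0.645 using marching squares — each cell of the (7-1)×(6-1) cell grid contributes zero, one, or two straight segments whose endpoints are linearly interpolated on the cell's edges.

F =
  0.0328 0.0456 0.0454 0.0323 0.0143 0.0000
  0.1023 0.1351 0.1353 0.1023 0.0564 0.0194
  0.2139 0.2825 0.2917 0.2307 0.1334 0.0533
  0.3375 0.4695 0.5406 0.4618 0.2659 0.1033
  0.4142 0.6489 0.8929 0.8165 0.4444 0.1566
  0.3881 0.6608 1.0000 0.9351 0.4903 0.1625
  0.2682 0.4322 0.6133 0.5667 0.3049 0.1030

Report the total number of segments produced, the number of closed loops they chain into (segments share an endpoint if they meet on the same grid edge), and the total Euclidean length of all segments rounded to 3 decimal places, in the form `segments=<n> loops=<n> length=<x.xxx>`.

segments=10 loops=1 length=8.382

cell (3,0): code 0100 → (3.978,1.000)–(4.000,0.983)
cell (3,1): code 1100 → (3.296,2.000)–(3.978,1.000)
cell (3,2): code 1100 → (3.516,3.000)–(3.296,2.000)
cell (3,3): code 1000 → (4.000,3.461)–(3.516,3.000)
cell (4,0): code 0110 → (4.000,0.983)–(5.000,0.942)
cell (4,3): code 1001 → (5.000,3.652)–(4.000,3.461)
cell (5,0): code 0010 → (5.000,0.942)–(5.069,1.000)
cell (5,1): code 0011 → (5.069,1.000)–(5.918,2.000)
cell (5,2): code 0011 → (5.918,2.000)–(5.787,3.000)
cell (5,3): code 0001 → (5.787,3.000)–(5.000,3.652)
total: 10 segments, chained into 1 closed loop(s), length Σ = 8.381551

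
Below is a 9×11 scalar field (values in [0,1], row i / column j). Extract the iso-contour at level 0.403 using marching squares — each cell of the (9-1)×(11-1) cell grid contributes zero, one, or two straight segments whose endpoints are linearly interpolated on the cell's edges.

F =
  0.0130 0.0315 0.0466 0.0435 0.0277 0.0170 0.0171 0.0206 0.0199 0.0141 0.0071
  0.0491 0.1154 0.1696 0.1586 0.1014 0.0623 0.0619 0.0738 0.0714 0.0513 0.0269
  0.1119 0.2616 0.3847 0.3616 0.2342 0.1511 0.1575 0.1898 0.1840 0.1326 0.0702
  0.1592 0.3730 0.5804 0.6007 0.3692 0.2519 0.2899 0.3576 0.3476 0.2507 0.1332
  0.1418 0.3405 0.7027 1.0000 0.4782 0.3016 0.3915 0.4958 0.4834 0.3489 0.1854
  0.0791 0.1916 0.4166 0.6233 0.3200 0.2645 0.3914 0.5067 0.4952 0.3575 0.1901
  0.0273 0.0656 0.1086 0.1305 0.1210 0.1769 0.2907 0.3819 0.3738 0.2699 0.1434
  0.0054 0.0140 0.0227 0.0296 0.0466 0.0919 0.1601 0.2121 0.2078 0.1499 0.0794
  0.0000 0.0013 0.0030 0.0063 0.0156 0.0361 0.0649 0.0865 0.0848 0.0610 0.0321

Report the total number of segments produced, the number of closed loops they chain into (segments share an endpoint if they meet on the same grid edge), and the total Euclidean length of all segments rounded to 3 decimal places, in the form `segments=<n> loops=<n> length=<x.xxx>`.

segments=20 loops=2 length=18.289

cell (2,1): code 0100 → (2.094,2.000)–(3.000,1.145)
cell (2,2): code 1100 → (2.173,3.000)–(2.094,2.000)
cell (2,3): code 1000 → (3.000,3.854)–(2.173,3.000)
cell (3,1): code 0110 → (3.000,1.145)–(4.000,1.173)
cell (3,3): code 1101 → (3.310,4.000)–(3.000,3.854)
cell (3,4): code 1000 → (4.000,4.426)–(3.310,4.000)
cell (3,6): code 0100 → (3.329,7.000)–(4.000,6.110)
cell (3,7): code 1100 → (3.408,8.000)–(3.329,7.000)
cell (3,8): code 1000 → (4.000,8.598)–(3.408,8.000)
cell (4,1): code 0110 → (4.000,1.173)–(5.000,1.940)
cell (4,3): code 1011 → (5.000,3.726)–(4.475,4.000)
cell (4,4): code 0001 → (4.475,4.000)–(4.000,4.426)
cell (4,6): code 0110 → (4.000,6.110)–(5.000,6.101)
cell (4,8): code 1001 → (5.000,8.670)–(4.000,8.598)
cell (5,1): code 0010 → (5.000,1.940)–(5.044,2.000)
cell (5,2): code 0011 → (5.044,2.000)–(5.447,3.000)
cell (5,3): code 0001 → (5.447,3.000)–(5.000,3.726)
cell (5,6): code 0010 → (5.000,6.101)–(5.831,7.000)
cell (5,7): code 0011 → (5.831,7.000)–(5.759,8.000)
cell (5,8): code 0001 → (5.759,8.000)–(5.000,8.670)
total: 20 segments, chained into 2 closed loop(s), length Σ = 18.289421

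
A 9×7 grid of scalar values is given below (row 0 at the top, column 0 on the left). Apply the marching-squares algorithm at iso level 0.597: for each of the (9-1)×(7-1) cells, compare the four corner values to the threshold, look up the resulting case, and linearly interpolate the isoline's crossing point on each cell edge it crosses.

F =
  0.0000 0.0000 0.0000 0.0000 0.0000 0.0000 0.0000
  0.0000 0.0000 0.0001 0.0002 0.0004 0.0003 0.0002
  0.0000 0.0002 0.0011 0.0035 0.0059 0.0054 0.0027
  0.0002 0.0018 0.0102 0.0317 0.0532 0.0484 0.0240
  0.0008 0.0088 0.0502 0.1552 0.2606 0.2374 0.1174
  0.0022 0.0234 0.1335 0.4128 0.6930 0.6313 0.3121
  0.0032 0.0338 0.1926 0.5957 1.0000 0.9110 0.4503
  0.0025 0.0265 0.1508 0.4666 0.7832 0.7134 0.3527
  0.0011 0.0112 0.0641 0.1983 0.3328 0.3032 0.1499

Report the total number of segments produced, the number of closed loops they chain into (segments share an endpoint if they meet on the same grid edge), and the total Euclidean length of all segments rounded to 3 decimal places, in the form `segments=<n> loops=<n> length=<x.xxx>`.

cell (4,3): code 0100 → (4.778,4.000)–(5.000,3.657)
cell (4,4): code 1100 → (4.913,5.000)–(4.778,4.000)
cell (4,5): code 1000 → (5.000,5.107)–(4.913,5.000)
cell (5,3): code 0110 → (5.000,3.657)–(6.000,3.003)
cell (5,5): code 1001 → (6.000,5.682)–(5.000,5.107)
cell (6,3): code 0110 → (6.000,3.003)–(7.000,3.412)
cell (6,5): code 1001 → (7.000,5.323)–(6.000,5.682)
cell (7,3): code 0010 → (7.000,3.412)–(7.413,4.000)
cell (7,4): code 0011 → (7.413,4.000)–(7.284,5.000)
cell (7,5): code 0001 → (7.284,5.000)–(7.000,5.323)
total: 10 segments, chained into 1 closed loop(s), length Σ = 8.203381

segments=10 loops=1 length=8.203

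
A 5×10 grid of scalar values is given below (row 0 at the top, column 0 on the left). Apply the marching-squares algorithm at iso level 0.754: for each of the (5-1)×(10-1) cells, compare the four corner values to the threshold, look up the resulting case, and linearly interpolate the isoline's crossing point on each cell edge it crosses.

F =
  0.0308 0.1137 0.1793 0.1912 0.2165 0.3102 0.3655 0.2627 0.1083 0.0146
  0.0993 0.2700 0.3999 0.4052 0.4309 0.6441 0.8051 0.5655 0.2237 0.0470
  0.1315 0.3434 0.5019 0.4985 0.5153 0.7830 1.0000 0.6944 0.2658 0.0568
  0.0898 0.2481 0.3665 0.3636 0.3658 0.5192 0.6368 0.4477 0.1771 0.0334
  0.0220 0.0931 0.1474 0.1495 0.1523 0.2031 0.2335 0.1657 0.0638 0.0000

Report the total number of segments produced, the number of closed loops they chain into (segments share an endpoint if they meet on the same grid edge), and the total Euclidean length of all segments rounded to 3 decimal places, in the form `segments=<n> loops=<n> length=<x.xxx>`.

cell (0,5): code 0100 → (0.884,6.000)–(1.000,5.683)
cell (0,6): code 1000 → (1.000,6.213)–(0.884,6.000)
cell (1,4): code 0100 → (1.791,5.000)–(2.000,4.892)
cell (1,5): code 1110 → (1.000,5.683)–(1.791,5.000)
cell (1,6): code 1001 → (2.000,6.805)–(1.000,6.213)
cell (2,4): code 0010 → (2.000,4.892)–(2.110,5.000)
cell (2,5): code 0011 → (2.110,5.000)–(2.677,6.000)
cell (2,6): code 0001 → (2.677,6.000)–(2.000,6.805)
total: 8 segments, chained into 1 closed loop(s), length Σ = 5.379138

segments=8 loops=1 length=5.379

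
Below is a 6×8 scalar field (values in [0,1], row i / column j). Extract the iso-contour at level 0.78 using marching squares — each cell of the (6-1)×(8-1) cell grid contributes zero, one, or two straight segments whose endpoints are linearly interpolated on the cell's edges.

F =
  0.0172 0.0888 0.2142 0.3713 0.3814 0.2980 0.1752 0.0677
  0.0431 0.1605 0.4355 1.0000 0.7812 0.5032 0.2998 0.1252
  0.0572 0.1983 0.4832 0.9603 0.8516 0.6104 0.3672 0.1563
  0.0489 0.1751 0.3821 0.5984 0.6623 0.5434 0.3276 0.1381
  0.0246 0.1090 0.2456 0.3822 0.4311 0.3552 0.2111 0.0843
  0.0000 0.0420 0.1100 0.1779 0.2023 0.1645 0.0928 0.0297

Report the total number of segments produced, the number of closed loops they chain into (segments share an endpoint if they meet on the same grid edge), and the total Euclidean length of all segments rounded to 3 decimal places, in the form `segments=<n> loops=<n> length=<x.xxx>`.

segments=8 loops=1 length=5.743

cell (0,2): code 0100 → (0.650,3.000)–(1.000,2.610)
cell (0,3): code 1100 → (0.997,4.000)–(0.650,3.000)
cell (0,4): code 1000 → (1.000,4.004)–(0.997,4.000)
cell (1,2): code 0110 → (1.000,2.610)–(2.000,2.622)
cell (1,4): code 1001 → (2.000,4.297)–(1.000,4.004)
cell (2,2): code 0010 → (2.000,2.622)–(2.498,3.000)
cell (2,3): code 0011 → (2.498,3.000)–(2.378,4.000)
cell (2,4): code 0001 → (2.378,4.000)–(2.000,4.297)
total: 8 segments, chained into 1 closed loop(s), length Σ = 5.742779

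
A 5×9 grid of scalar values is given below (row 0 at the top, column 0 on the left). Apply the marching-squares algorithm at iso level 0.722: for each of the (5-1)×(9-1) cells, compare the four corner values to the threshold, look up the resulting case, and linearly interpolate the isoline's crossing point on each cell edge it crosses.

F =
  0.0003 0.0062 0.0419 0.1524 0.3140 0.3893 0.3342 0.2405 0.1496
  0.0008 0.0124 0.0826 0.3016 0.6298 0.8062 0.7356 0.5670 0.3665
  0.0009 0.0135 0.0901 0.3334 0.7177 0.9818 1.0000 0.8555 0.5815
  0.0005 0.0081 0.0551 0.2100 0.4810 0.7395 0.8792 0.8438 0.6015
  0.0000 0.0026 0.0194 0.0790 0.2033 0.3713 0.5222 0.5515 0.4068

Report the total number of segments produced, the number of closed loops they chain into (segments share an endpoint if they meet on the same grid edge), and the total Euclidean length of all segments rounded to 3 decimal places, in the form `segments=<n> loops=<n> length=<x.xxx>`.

cell (0,4): code 0100 → (0.798,5.000)–(1.000,4.523)
cell (0,5): code 1100 → (0.966,6.000)–(0.798,5.000)
cell (0,6): code 1000 → (1.000,6.081)–(0.966,6.000)
cell (1,4): code 0110 → (1.000,4.523)–(2.000,4.016)
cell (1,6): code 1101 → (1.537,7.000)–(1.000,6.081)
cell (1,7): code 1000 → (2.000,7.487)–(1.537,7.000)
cell (2,4): code 0110 → (2.000,4.016)–(3.000,4.932)
cell (2,7): code 1001 → (3.000,7.503)–(2.000,7.487)
cell (3,4): code 0010 → (3.000,4.932)–(3.048,5.000)
cell (3,5): code 0011 → (3.048,5.000)–(3.440,6.000)
cell (3,6): code 0011 → (3.440,6.000)–(3.417,7.000)
cell (3,7): code 0001 → (3.417,7.000)–(3.000,7.503)
total: 12 segments, chained into 1 closed loop(s), length Σ = 9.644050

segments=12 loops=1 length=9.644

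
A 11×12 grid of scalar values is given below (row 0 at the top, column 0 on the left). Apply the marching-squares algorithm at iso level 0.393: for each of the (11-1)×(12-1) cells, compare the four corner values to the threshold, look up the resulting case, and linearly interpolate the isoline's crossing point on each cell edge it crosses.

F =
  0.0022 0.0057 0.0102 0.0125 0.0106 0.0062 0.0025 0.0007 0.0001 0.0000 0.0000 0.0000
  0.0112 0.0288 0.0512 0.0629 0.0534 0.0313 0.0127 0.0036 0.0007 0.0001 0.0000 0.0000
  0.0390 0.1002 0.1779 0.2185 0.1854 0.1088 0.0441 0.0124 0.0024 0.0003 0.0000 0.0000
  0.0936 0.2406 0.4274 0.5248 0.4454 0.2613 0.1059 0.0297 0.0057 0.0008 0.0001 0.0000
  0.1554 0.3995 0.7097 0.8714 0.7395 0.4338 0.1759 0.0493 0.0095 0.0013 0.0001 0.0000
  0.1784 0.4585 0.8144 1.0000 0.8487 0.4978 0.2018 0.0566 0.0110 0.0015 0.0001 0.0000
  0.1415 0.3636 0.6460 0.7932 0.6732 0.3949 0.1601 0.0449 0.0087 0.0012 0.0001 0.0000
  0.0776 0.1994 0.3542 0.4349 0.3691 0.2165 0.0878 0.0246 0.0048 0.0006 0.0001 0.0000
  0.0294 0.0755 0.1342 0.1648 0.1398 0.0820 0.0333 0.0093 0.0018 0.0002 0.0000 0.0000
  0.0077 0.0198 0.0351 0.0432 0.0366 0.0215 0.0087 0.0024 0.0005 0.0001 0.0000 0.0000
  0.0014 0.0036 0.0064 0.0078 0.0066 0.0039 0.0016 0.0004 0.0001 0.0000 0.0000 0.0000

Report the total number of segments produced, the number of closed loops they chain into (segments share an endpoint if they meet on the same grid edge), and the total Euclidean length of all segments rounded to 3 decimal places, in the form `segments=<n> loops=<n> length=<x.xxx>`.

cell (2,1): code 0100 → (2.862,2.000)–(3.000,1.816)
cell (2,2): code 1100 → (2.570,3.000)–(2.862,2.000)
cell (2,3): code 1100 → (2.798,4.000)–(2.570,3.000)
cell (2,4): code 1000 → (3.000,4.285)–(2.798,4.000)
cell (3,0): code 0100 → (3.959,1.000)–(4.000,0.973)
cell (3,1): code 1110 → (3.000,1.816)–(3.959,1.000)
cell (3,4): code 1101 → (3.763,5.000)–(3.000,4.285)
cell (3,5): code 1000 → (4.000,5.158)–(3.763,5.000)
cell (4,0): code 0110 → (4.000,0.973)–(5.000,0.766)
cell (4,5): code 1001 → (5.000,5.354)–(4.000,5.158)
cell (5,0): code 0010 → (5.000,0.766)–(5.690,1.000)
cell (5,1): code 0111 → (5.690,1.000)–(6.000,1.104)
cell (5,5): code 1001 → (6.000,5.008)–(5.000,5.354)
cell (6,1): code 0010 → (6.000,1.104)–(6.867,2.000)
cell (6,2): code 0111 → (6.867,2.000)–(7.000,2.481)
cell (6,3): code 1011 → (7.000,3.637)–(6.921,4.000)
cell (6,4): code 0011 → (6.921,4.000)–(6.011,5.000)
cell (6,5): code 0001 → (6.011,5.000)–(6.000,5.008)
cell (7,2): code 0010 → (7.000,2.481)–(7.155,3.000)
cell (7,3): code 0001 → (7.155,3.000)–(7.000,3.637)
total: 20 segments, chained into 1 closed loop(s), length Σ = 14.119704

segments=20 loops=1 length=14.120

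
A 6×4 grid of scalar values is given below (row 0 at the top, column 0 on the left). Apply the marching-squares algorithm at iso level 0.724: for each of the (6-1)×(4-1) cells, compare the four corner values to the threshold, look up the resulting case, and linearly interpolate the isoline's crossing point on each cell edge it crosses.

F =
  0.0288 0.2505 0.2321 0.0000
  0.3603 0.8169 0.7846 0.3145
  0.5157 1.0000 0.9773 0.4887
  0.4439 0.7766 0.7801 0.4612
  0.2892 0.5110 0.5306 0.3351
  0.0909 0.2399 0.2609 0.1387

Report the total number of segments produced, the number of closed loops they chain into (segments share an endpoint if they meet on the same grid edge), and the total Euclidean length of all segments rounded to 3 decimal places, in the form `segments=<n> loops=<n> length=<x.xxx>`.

cell (0,0): code 0100 → (0.836,1.000)–(1.000,0.797)
cell (0,1): code 1100 → (0.890,2.000)–(0.836,1.000)
cell (0,2): code 1000 → (1.000,2.129)–(0.890,2.000)
cell (1,0): code 0110 → (1.000,0.797)–(2.000,0.430)
cell (1,2): code 1001 → (2.000,2.518)–(1.000,2.129)
cell (2,0): code 0110 → (2.000,0.430)–(3.000,0.842)
cell (2,2): code 1001 → (3.000,2.176)–(2.000,2.518)
cell (3,0): code 0010 → (3.000,0.842)–(3.198,1.000)
cell (3,1): code 0011 → (3.198,1.000)–(3.225,2.000)
cell (3,2): code 0001 → (3.225,2.000)–(3.000,2.176)
total: 10 segments, chained into 1 closed loop(s), length Σ = 7.248031

segments=10 loops=1 length=7.248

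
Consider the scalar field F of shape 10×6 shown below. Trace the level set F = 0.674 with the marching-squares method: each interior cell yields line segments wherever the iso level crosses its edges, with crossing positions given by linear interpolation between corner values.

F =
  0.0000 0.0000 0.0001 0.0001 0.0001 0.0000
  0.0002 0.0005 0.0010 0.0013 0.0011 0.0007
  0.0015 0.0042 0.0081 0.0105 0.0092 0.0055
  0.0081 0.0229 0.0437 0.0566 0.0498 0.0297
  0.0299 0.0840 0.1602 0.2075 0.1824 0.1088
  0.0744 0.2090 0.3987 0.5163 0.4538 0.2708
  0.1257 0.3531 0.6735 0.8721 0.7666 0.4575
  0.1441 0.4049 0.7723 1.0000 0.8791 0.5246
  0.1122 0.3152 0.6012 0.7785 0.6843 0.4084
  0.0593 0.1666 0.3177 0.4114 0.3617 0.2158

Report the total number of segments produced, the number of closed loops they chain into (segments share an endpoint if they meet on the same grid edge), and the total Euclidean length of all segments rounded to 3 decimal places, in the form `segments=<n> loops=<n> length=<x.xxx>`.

cell (5,2): code 0100 → (5.443,3.000)–(6.000,2.003)
cell (5,3): code 1100 → (5.704,4.000)–(5.443,3.000)
cell (5,4): code 1000 → (6.000,4.300)–(5.704,4.000)
cell (6,1): code 0100 → (6.005,2.000)–(7.000,1.732)
cell (6,2): code 1110 → (6.000,2.003)–(6.005,2.000)
cell (6,4): code 1001 → (7.000,4.579)–(6.000,4.300)
cell (7,1): code 0010 → (7.000,1.732)–(7.575,2.000)
cell (7,2): code 0111 → (7.575,2.000)–(8.000,2.411)
cell (7,4): code 1001 → (8.000,4.037)–(7.000,4.579)
cell (8,2): code 0010 → (8.000,2.411)–(8.285,3.000)
cell (8,3): code 0011 → (8.285,3.000)–(8.032,4.000)
cell (8,4): code 0001 → (8.032,4.000)–(8.000,4.037)
total: 12 segments, chained into 1 closed loop(s), length Σ = 8.768317

segments=12 loops=1 length=8.768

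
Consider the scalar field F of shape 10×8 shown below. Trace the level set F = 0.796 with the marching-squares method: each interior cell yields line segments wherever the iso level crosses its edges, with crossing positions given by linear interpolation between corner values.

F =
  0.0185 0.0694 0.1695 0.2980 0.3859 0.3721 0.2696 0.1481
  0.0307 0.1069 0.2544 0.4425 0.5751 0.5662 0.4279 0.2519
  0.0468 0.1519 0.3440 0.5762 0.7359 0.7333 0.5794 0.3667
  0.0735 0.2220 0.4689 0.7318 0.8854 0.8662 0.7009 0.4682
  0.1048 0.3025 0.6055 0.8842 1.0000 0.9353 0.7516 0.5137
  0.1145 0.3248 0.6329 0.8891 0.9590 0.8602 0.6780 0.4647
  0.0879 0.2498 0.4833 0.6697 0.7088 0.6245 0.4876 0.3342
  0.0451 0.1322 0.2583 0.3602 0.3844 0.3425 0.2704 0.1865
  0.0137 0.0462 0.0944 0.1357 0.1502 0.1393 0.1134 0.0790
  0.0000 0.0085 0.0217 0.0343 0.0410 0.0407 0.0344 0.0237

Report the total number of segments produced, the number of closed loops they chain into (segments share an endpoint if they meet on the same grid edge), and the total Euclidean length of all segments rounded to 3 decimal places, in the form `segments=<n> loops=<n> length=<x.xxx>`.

segments=12 loops=1 length=10.001

cell (2,3): code 0100 → (2.402,4.000)–(3.000,3.418)
cell (2,4): code 1100 → (2.472,5.000)–(2.402,4.000)
cell (2,5): code 1000 → (3.000,5.425)–(2.472,5.000)
cell (3,2): code 0100 → (3.421,3.000)–(4.000,2.684)
cell (3,3): code 1110 → (3.000,3.418)–(3.421,3.000)
cell (3,5): code 1001 → (4.000,5.758)–(3.000,5.425)
cell (4,2): code 0110 → (4.000,2.684)–(5.000,2.637)
cell (4,5): code 1001 → (5.000,5.352)–(4.000,5.758)
cell (5,2): code 0010 → (5.000,2.637)–(5.424,3.000)
cell (5,3): code 0011 → (5.424,3.000)–(5.651,4.000)
cell (5,4): code 0011 → (5.651,4.000)–(5.272,5.000)
cell (5,5): code 0001 → (5.272,5.000)–(5.000,5.352)
total: 12 segments, chained into 1 closed loop(s), length Σ = 10.001213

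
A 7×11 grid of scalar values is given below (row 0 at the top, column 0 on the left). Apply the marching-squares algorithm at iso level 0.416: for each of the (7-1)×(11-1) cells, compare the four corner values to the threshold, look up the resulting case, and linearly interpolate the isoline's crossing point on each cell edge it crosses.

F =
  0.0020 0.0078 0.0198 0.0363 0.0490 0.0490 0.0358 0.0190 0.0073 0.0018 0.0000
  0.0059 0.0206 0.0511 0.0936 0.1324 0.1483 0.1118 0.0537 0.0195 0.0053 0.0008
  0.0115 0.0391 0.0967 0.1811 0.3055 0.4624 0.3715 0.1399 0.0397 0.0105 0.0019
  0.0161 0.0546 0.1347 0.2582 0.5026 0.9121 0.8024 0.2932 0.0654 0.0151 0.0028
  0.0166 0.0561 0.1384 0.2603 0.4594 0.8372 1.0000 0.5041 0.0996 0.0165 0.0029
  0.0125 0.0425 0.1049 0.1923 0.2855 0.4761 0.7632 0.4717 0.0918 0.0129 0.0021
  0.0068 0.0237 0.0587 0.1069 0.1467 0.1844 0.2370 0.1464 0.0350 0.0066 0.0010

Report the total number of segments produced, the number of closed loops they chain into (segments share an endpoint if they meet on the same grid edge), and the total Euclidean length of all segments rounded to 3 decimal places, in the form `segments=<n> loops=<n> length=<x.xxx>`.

segments=16 loops=1 length=11.275

cell (1,4): code 0100 → (1.852,5.000)–(2.000,4.704)
cell (1,5): code 1000 → (2.000,5.510)–(1.852,5.000)
cell (2,3): code 0100 → (2.561,4.000)–(3.000,3.646)
cell (2,4): code 1110 → (2.000,4.704)–(2.561,4.000)
cell (2,5): code 1101 → (2.103,6.000)–(2.000,5.510)
cell (2,6): code 1000 → (3.000,6.759)–(2.103,6.000)
cell (3,3): code 0110 → (3.000,3.646)–(4.000,3.782)
cell (3,6): code 1101 → (3.582,7.000)–(3.000,6.759)
cell (3,7): code 1000 → (4.000,7.218)–(3.582,7.000)
cell (4,3): code 0010 → (4.000,3.782)–(4.250,4.000)
cell (4,4): code 0111 → (4.250,4.000)–(5.000,4.685)
cell (4,7): code 1001 → (5.000,7.147)–(4.000,7.218)
cell (5,4): code 0010 → (5.000,4.685)–(5.206,5.000)
cell (5,5): code 0011 → (5.206,5.000)–(5.660,6.000)
cell (5,6): code 0011 → (5.660,6.000)–(5.171,7.000)
cell (5,7): code 0001 → (5.171,7.000)–(5.000,7.147)
total: 16 segments, chained into 1 closed loop(s), length Σ = 11.275162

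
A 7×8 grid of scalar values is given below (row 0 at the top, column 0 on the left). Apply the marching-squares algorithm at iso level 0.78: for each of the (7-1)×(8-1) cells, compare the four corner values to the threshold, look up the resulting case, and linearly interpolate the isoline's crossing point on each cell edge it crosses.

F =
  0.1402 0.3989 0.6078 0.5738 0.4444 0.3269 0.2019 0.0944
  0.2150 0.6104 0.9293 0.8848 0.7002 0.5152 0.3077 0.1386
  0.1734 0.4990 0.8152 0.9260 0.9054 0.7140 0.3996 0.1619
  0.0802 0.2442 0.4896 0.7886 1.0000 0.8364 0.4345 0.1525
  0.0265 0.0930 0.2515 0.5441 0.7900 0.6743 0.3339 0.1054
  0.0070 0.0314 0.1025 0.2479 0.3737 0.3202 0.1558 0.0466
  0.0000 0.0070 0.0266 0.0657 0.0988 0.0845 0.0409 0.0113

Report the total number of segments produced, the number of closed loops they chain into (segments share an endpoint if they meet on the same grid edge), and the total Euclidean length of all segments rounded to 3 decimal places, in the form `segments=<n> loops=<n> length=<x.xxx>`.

segments=16 loops=1 length=10.503

cell (0,1): code 0100 → (0.536,2.000)–(1.000,1.532)
cell (0,2): code 1100 → (0.663,3.000)–(0.536,2.000)
cell (0,3): code 1000 → (1.000,3.568)–(0.663,3.000)
cell (1,1): code 0110 → (1.000,1.532)–(2.000,1.889)
cell (1,3): code 1101 → (1.389,4.000)–(1.000,3.568)
cell (1,4): code 1000 → (2.000,4.655)–(1.389,4.000)
cell (2,1): code 0010 → (2.000,1.889)–(2.108,2.000)
cell (2,2): code 0111 → (2.108,2.000)–(3.000,2.971)
cell (2,4): code 1101 → (2.539,5.000)–(2.000,4.655)
cell (2,5): code 1000 → (3.000,5.140)–(2.539,5.000)
cell (3,2): code 0010 → (3.000,2.971)–(3.035,3.000)
cell (3,3): code 0111 → (3.035,3.000)–(4.000,3.959)
cell (3,4): code 1011 → (4.000,4.086)–(3.348,5.000)
cell (3,5): code 0001 → (3.348,5.000)–(3.000,5.140)
cell (4,3): code 0010 → (4.000,3.959)–(4.024,4.000)
cell (4,4): code 0001 → (4.024,4.000)–(4.000,4.086)
total: 16 segments, chained into 1 closed loop(s), length Σ = 10.502942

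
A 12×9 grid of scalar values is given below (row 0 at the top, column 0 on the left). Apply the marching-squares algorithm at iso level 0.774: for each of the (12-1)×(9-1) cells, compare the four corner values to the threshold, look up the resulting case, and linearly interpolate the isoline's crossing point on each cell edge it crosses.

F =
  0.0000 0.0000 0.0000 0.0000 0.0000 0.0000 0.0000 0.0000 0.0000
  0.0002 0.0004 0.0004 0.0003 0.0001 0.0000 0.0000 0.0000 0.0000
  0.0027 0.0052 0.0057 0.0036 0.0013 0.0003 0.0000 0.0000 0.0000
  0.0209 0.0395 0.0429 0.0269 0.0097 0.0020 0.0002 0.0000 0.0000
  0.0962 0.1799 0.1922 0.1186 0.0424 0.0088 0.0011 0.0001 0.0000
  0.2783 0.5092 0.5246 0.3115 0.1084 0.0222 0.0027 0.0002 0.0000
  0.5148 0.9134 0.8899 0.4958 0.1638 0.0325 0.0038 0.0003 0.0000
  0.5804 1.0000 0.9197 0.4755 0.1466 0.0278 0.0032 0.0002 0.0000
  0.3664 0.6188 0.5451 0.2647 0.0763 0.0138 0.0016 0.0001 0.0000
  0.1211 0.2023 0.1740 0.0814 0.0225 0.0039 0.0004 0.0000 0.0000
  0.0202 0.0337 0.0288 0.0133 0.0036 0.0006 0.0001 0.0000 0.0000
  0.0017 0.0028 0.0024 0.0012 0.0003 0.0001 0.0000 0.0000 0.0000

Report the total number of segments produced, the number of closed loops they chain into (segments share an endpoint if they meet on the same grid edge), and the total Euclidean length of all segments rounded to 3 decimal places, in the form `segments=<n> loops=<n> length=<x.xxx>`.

segments=8 loops=1 length=6.273

cell (5,0): code 0100 → (5.655,1.000)–(6.000,0.650)
cell (5,1): code 1100 → (5.683,2.000)–(5.655,1.000)
cell (5,2): code 1000 → (6.000,2.294)–(5.683,2.000)
cell (6,0): code 0110 → (6.000,0.650)–(7.000,0.461)
cell (6,2): code 1001 → (7.000,2.328)–(6.000,2.294)
cell (7,0): code 0010 → (7.000,0.461)–(7.593,1.000)
cell (7,1): code 0011 → (7.593,1.000)–(7.389,2.000)
cell (7,2): code 0001 → (7.389,2.000)–(7.000,2.328)
total: 8 segments, chained into 1 closed loop(s), length Σ = 6.272779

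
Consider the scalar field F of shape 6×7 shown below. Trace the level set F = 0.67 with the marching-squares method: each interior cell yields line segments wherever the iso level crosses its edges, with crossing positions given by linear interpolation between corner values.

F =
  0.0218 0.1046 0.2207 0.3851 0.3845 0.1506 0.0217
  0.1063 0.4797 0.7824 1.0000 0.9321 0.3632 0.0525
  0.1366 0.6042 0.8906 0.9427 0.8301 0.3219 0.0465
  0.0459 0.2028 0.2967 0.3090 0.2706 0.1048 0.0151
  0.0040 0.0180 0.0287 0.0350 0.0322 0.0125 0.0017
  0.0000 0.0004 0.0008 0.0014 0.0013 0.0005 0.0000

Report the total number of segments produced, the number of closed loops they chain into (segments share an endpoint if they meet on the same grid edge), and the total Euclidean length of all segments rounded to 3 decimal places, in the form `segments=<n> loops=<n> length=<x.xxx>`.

segments=10 loops=1 length=8.523

cell (0,1): code 0100 → (0.800,2.000)–(1.000,1.629)
cell (0,2): code 1100 → (0.463,3.000)–(0.800,2.000)
cell (0,3): code 1100 → (0.521,4.000)–(0.463,3.000)
cell (0,4): code 1000 → (1.000,4.461)–(0.521,4.000)
cell (1,1): code 0110 → (1.000,1.629)–(2.000,1.230)
cell (1,4): code 1001 → (2.000,4.315)–(1.000,4.461)
cell (2,1): code 0010 → (2.000,1.230)–(2.371,2.000)
cell (2,2): code 0011 → (2.371,2.000)–(2.430,3.000)
cell (2,3): code 0011 → (2.430,3.000)–(2.286,4.000)
cell (2,4): code 0001 → (2.286,4.000)–(2.000,4.315)
total: 10 segments, chained into 1 closed loop(s), length Σ = 8.522943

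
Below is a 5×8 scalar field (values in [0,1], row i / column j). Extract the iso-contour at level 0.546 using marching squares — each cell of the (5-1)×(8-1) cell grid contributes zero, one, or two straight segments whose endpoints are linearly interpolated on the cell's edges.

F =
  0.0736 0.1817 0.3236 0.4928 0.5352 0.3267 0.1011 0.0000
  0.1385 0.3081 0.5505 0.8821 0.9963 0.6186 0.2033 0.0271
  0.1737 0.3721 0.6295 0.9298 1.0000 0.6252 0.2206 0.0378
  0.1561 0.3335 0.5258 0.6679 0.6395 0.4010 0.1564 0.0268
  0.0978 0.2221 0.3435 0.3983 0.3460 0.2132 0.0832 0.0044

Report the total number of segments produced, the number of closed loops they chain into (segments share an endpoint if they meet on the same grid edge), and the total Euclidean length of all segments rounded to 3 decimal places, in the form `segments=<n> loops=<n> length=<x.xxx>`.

cell (0,1): code 0100 → (0.980,2.000)–(1.000,1.981)
cell (0,2): code 1100 → (0.137,3.000)–(0.980,2.000)
cell (0,3): code 1100 → (0.023,4.000)–(0.137,3.000)
cell (0,4): code 1100 → (0.751,5.000)–(0.023,4.000)
cell (0,5): code 1000 → (1.000,5.175)–(0.751,5.000)
cell (1,1): code 0110 → (1.000,1.981)–(2.000,1.676)
cell (1,5): code 1001 → (2.000,5.196)–(1.000,5.175)
cell (2,1): code 0010 → (2.000,1.676)–(2.805,2.000)
cell (2,2): code 0111 → (2.805,2.000)–(3.000,2.142)
cell (2,4): code 1011 → (3.000,4.392)–(2.353,5.000)
cell (2,5): code 0001 → (2.353,5.000)–(2.000,5.196)
cell (3,2): code 0010 → (3.000,2.142)–(3.452,3.000)
cell (3,3): code 0011 → (3.452,3.000)–(3.319,4.000)
cell (3,4): code 0001 → (3.319,4.000)–(3.000,4.392)
total: 14 segments, chained into 1 closed loop(s), length Σ = 10.813086

segments=14 loops=1 length=10.813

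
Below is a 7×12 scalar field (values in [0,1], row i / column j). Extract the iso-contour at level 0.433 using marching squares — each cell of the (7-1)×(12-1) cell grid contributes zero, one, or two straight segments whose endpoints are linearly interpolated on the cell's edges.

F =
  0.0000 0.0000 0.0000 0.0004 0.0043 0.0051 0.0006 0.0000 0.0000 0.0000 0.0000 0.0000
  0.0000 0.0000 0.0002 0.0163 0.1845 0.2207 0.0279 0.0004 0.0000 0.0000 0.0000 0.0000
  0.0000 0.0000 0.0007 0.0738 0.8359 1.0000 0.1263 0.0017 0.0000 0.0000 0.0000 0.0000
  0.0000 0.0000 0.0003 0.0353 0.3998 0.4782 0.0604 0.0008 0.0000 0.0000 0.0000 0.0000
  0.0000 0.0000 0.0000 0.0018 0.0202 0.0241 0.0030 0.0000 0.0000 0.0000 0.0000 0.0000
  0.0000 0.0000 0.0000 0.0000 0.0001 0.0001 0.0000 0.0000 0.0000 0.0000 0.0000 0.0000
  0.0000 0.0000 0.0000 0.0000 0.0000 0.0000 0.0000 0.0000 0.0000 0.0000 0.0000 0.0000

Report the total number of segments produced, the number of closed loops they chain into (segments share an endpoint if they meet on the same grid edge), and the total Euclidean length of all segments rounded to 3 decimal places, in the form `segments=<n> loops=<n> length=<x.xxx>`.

cell (1,3): code 0100 → (1.381,4.000)–(2.000,3.471)
cell (1,4): code 1100 → (1.272,5.000)–(1.381,4.000)
cell (1,5): code 1000 → (2.000,5.649)–(1.272,5.000)
cell (2,3): code 0010 → (2.000,3.471)–(2.924,4.000)
cell (2,4): code 0111 → (2.924,4.000)–(3.000,4.423)
cell (2,5): code 1001 → (3.000,5.108)–(2.000,5.649)
cell (3,4): code 0010 → (3.000,4.423)–(3.100,5.000)
cell (3,5): code 0001 → (3.100,5.000)–(3.000,5.108)
total: 8 segments, chained into 1 closed loop(s), length Σ = 6.158165

segments=8 loops=1 length=6.158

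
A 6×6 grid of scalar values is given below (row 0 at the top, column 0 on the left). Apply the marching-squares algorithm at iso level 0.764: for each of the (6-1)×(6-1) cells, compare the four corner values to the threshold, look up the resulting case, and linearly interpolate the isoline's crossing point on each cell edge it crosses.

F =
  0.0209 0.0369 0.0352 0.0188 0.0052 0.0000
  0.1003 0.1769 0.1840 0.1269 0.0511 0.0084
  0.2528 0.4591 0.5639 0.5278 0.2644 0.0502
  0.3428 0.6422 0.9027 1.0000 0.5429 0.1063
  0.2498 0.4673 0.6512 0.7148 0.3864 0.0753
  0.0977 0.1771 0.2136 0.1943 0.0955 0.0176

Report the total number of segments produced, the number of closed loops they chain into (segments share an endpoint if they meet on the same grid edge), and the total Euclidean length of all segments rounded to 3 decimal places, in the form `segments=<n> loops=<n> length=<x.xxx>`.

segments=6 loops=1 length=5.174

cell (2,1): code 0100 → (2.591,2.000)–(3.000,1.468)
cell (2,2): code 1100 → (2.500,3.000)–(2.591,2.000)
cell (2,3): code 1000 → (3.000,3.516)–(2.500,3.000)
cell (3,1): code 0010 → (3.000,1.468)–(3.551,2.000)
cell (3,2): code 0011 → (3.551,2.000)–(3.827,3.000)
cell (3,3): code 0001 → (3.827,3.000)–(3.000,3.516)
total: 6 segments, chained into 1 closed loop(s), length Σ = 5.173592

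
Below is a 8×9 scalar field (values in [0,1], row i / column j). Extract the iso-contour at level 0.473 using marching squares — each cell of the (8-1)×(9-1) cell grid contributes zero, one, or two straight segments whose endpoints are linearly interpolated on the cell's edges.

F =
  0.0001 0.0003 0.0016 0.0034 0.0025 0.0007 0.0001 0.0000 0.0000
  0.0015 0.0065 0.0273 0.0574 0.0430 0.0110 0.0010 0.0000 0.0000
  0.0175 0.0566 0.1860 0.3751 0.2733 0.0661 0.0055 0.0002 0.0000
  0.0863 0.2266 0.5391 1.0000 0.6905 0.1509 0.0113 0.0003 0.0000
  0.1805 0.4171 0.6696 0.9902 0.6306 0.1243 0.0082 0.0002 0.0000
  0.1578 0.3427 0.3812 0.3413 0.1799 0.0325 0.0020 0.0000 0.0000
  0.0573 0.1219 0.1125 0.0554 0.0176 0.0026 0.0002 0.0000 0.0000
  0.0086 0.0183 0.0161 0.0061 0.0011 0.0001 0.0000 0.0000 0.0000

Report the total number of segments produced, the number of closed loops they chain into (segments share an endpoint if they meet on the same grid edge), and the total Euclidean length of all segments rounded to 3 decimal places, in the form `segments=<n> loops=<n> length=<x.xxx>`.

segments=10 loops=1 length=8.947

cell (2,1): code 0100 → (2.813,2.000)–(3.000,1.788)
cell (2,2): code 1100 → (2.157,3.000)–(2.813,2.000)
cell (2,3): code 1100 → (2.479,4.000)–(2.157,3.000)
cell (2,4): code 1000 → (3.000,4.403)–(2.479,4.000)
cell (3,1): code 0110 → (3.000,1.788)–(4.000,1.221)
cell (3,4): code 1001 → (4.000,4.311)–(3.000,4.403)
cell (4,1): code 0010 → (4.000,1.221)–(4.682,2.000)
cell (4,2): code 0011 → (4.682,2.000)–(4.797,3.000)
cell (4,3): code 0011 → (4.797,3.000)–(4.350,4.000)
cell (4,4): code 0001 → (4.350,4.000)–(4.000,4.311)
total: 10 segments, chained into 1 closed loop(s), length Σ = 8.947016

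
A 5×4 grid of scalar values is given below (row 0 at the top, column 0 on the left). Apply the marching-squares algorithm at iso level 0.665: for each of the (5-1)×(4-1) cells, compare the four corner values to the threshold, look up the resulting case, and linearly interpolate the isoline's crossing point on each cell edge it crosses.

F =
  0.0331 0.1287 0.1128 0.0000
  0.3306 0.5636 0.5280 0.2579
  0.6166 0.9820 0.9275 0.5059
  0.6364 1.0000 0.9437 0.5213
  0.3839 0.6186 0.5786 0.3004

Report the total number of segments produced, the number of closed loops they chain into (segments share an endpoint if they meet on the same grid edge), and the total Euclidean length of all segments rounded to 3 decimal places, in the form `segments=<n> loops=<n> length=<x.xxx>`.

segments=8 loops=1 length=8.353

cell (1,0): code 0100 → (1.242,1.000)–(2.000,0.132)
cell (1,1): code 1100 → (1.343,2.000)–(1.242,1.000)
cell (1,2): code 1000 → (2.000,2.623)–(1.343,2.000)
cell (2,0): code 0110 → (2.000,0.132)–(3.000,0.079)
cell (2,2): code 1001 → (3.000,2.660)–(2.000,2.623)
cell (3,0): code 0010 → (3.000,0.079)–(3.878,1.000)
cell (3,1): code 0011 → (3.878,1.000)–(3.763,2.000)
cell (3,2): code 0001 → (3.763,2.000)–(3.000,2.660)
total: 8 segments, chained into 1 closed loop(s), length Σ = 8.352706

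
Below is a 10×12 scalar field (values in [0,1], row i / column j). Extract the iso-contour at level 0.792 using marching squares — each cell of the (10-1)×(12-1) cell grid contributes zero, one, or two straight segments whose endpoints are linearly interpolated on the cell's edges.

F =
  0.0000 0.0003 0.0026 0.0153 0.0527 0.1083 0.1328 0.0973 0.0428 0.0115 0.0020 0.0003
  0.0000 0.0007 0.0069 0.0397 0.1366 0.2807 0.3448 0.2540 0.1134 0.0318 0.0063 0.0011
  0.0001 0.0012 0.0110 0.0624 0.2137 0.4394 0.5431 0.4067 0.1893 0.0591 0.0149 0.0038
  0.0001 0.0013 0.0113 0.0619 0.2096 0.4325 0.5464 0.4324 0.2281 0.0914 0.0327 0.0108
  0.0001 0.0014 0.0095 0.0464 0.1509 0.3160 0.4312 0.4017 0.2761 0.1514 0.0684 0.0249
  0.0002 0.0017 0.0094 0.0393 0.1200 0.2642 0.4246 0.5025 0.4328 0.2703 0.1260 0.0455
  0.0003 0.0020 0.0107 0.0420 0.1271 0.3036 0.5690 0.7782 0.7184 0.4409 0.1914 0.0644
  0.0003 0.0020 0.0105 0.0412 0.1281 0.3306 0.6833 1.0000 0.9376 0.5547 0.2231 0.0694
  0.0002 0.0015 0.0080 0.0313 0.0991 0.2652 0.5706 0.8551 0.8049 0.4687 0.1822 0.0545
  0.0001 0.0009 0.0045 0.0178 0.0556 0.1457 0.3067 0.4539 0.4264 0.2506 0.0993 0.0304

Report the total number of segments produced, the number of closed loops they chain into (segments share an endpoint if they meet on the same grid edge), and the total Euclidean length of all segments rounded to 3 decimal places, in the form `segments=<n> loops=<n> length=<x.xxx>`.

segments=8 loops=1 length=6.425

cell (6,6): code 0100 → (6.062,7.000)–(7.000,6.343)
cell (6,7): code 1100 → (6.336,8.000)–(6.062,7.000)
cell (6,8): code 1000 → (7.000,8.380)–(6.336,8.000)
cell (7,6): code 0110 → (7.000,6.343)–(8.000,6.778)
cell (7,8): code 1001 → (8.000,8.038)–(7.000,8.380)
cell (8,6): code 0010 → (8.000,6.778)–(8.157,7.000)
cell (8,7): code 0011 → (8.157,7.000)–(8.034,8.000)
cell (8,8): code 0001 → (8.034,8.000)–(8.000,8.038)
total: 8 segments, chained into 1 closed loop(s), length Σ = 6.425126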